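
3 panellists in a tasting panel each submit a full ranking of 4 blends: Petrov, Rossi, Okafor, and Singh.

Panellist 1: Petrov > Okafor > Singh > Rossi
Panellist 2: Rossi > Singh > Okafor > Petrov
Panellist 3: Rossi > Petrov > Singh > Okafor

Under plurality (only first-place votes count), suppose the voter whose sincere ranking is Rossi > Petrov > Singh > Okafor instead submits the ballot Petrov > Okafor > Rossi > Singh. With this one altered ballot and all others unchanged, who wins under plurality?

First-place totals with the altered ballot: Petrov 2, Rossi 1, Okafor 0, Singh 0.
The switch changes the winner from Rossi to Petrov.

Petrov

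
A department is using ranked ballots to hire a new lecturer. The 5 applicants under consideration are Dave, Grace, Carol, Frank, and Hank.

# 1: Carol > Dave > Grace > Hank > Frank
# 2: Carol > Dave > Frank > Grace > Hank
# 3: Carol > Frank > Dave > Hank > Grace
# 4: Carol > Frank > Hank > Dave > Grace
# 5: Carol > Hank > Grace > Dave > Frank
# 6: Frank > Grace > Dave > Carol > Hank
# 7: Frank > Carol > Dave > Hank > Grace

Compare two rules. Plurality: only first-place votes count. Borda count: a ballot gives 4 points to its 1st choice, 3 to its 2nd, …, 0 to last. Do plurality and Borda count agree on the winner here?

Plurality first-place counts: Dave 0, Grace 0, Carol 5, Frank 2, Hank 0 → Carol.
Borda totals: Dave 14, Grace 8, Carol 24, Frank 16, Hank 8 → Carol.
The two rules agree on Carol.

Yes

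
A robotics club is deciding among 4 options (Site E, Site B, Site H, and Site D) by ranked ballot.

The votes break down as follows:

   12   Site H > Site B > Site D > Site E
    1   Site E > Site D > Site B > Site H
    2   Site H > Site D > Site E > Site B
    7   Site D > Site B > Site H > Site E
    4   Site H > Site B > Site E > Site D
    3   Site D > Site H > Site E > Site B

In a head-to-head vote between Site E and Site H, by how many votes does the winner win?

27

Ballots ranking Site E above Site H: 1.
Ballots ranking Site H above Site E: 12+2+7+4+3 = 28.
Site H wins 28–1, a margin of 27.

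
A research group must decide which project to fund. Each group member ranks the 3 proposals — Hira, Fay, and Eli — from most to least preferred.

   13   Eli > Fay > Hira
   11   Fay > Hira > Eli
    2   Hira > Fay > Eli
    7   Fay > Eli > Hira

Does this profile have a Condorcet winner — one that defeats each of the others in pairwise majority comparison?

Yes

Head-to-head results (33 voters total):
Hira vs Fay: Fay wins 31–2.
Hira vs Eli: Eli wins 20–13.
Fay vs Eli: Fay wins 20–13.
Fay beats each rival — Hira (31–2), Eli (20–13) — so Fay is the Condorcet winner.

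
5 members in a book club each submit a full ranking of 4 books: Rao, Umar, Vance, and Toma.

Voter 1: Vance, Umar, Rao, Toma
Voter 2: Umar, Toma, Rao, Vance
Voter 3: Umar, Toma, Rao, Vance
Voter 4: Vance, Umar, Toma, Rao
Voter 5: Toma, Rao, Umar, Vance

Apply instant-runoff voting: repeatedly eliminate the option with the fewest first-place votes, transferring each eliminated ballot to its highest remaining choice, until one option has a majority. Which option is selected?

Umar

Round 1: Umar 2, Vance 2, Toma 1, Rao 0. Rao has the fewest and is eliminated.
Round 2: Umar 2, Vance 2, Toma 1. Toma has the fewest and is eliminated.
Round 3: Umar 3, Vance 2. Umar has a majority.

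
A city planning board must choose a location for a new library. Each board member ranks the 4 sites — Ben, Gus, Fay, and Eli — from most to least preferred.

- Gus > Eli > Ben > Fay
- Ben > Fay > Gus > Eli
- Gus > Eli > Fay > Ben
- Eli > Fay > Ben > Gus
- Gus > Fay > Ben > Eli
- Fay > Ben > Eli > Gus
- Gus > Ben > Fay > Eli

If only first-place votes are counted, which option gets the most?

First-place vote totals:
  Ben: 1
  Gus: 4
  Fay: 1
  Eli: 1
Gus has the most first-place votes.

Gus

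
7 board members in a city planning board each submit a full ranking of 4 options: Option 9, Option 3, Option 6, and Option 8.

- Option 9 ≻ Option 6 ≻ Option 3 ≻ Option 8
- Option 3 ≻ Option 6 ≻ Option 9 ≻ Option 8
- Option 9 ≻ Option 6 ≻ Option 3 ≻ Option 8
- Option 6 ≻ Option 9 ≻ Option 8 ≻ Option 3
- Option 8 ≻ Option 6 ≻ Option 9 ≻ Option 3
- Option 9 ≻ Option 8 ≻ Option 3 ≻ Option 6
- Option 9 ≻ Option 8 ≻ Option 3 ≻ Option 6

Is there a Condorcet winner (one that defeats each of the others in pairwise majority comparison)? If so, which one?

Head-to-head results (7 voters total):
Option 9 vs Option 3: Option 9 wins 6–1.
Option 9 vs Option 6: Option 9 wins 4–3.
Option 9 vs Option 8: Option 9 wins 6–1.
Option 3 vs Option 6: Option 6 wins 4–3.
Option 3 vs Option 8: Option 8 wins 4–3.
Option 6 vs Option 8: Option 6 wins 4–3.
Option 9 beats each rival — Option 3 (6–1), Option 6 (4–3), Option 8 (6–1) — so Option 9 is the Condorcet winner.

Option 9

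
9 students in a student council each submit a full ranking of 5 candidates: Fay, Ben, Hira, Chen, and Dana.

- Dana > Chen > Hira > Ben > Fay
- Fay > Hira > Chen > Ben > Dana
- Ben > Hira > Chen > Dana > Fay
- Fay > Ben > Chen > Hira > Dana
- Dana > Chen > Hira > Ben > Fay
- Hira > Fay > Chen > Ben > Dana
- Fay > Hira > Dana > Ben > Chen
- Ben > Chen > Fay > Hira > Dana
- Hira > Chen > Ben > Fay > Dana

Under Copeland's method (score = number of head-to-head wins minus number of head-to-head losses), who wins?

Hira

Pairwise results:
  Fay vs Ben: Ben wins 5–4.
  Fay vs Hira: Hira wins 5–4.
  Fay vs Chen: Chen wins 5–4.
  Fay vs Dana: Fay wins 6–3.
  Ben vs Hira: Hira wins 6–3.
  Ben vs Chen: Chen wins 5–4.
  Ben vs Dana: Ben wins 6–3.
  Hira vs Chen: Hira wins 5–4.
  Hira vs Dana: Hira wins 7–2.
  Chen vs Dana: Chen wins 6–3.
Copeland scores (wins − losses):
  Fay: 1 − 3 = -2
  Ben: 2 − 2 = 0
  Hira: 4 − 0 = 4
  Chen: 3 − 1 = 2
  Dana: 0 − 4 = -4
Hira has the best Copeland score.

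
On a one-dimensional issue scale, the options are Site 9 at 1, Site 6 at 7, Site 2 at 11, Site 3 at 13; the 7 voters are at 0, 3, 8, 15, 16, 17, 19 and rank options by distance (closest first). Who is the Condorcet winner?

Site 3

With single-peaked preferences on a line, the Condorcet winner is the candidate closest to the median voter.
The median voter (position 15) is closest to Site 3 at 13.
Check: Site 3 vs Site 2 — voters closer to Site 3: 4 of 7.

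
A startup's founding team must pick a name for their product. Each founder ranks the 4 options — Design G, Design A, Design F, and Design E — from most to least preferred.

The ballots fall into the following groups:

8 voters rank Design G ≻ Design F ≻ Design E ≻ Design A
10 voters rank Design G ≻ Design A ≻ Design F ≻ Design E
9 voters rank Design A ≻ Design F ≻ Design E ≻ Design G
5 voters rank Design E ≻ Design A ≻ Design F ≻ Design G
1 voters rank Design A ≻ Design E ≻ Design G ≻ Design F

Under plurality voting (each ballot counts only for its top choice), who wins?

Design G

First-place vote totals:
  Design G: 18
  Design A: 10
  Design F: 0
  Design E: 5
Design G has the most first-place votes.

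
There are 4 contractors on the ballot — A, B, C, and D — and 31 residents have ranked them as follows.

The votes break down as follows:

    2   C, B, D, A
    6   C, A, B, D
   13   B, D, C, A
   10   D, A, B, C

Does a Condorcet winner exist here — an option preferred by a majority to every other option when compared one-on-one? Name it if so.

Head-to-head results (31 voters total):
A vs B: A wins 16–15.
A vs C: C wins 21–10.
A vs D: D wins 25–6.
B vs C: B wins 23–8.
B vs D: B wins 21–10.
C vs D: D wins 23–8.
No candidate beats all others: A beats B beats C beats A, a majority cycle.

None — there is no Condorcet winner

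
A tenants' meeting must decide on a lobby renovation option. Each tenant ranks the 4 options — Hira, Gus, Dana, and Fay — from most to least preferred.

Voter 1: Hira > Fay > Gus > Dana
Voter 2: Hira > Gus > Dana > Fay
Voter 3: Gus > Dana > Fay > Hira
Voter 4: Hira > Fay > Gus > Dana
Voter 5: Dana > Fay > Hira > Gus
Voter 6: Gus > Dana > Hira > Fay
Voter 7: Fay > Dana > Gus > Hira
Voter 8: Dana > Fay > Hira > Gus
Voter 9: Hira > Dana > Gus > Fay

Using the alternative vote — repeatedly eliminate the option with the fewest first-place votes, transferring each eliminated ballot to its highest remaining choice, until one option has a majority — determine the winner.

Round 1: Hira 4, Gus 2, Dana 2, Fay 1. Fay has the fewest and is eliminated.
Round 2: Hira 4, Dana 3, Gus 2. Gus has the fewest and is eliminated.
Round 3: Dana 5, Hira 4. Dana has a majority.

Dana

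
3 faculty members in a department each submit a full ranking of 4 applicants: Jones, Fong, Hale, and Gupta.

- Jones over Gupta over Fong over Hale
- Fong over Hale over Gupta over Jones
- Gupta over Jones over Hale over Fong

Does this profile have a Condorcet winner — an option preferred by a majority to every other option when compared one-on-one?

Head-to-head results (3 voters total):
Jones vs Fong: Jones wins 2–1.
Jones vs Hale: Jones wins 2–1.
Jones vs Gupta: Gupta wins 2–1.
Fong vs Hale: Fong wins 2–1.
Fong vs Gupta: Gupta wins 2–1.
Hale vs Gupta: Gupta wins 2–1.
Gupta beats each rival — Jones (2–1), Fong (2–1), Hale (2–1) — so Gupta is the Condorcet winner.

Yes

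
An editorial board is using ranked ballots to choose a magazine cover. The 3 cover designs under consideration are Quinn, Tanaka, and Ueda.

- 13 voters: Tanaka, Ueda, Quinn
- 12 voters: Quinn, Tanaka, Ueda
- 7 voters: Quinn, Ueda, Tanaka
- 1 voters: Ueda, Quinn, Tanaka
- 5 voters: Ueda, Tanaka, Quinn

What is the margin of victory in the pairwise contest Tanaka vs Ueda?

Ballots ranking Tanaka above Ueda: 13+12 = 25.
Ballots ranking Ueda above Tanaka: 7+1+5 = 13.
Tanaka wins 25–13, a margin of 12.

12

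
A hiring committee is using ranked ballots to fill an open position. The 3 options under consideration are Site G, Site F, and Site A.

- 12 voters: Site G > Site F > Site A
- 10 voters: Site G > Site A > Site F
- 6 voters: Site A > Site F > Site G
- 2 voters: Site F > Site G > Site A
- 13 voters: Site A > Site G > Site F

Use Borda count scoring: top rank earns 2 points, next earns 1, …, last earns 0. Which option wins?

Site G

Borda scores:
  Site G: 12·2 + 10·2 + 6·0 + 2·1 + 13·1 = 59
  Site F: 12·1 + 10·0 + 6·1 + 2·2 + 13·0 = 22
  Site A: 12·0 + 10·1 + 6·2 + 2·0 + 13·2 = 48
Site G has the highest total.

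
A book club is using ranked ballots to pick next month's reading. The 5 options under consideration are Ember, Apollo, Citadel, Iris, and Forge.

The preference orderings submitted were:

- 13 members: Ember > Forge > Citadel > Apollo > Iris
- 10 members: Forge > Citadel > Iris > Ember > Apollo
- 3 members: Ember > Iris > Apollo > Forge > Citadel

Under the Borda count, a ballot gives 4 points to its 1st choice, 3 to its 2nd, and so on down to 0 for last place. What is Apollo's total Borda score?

Borda scores:
  Ember: 13·4 + 10·1 + 3·4 = 74
  Apollo: 13·1 + 10·0 + 3·2 = 19
  Citadel: 13·2 + 10·3 + 3·0 = 56
  Iris: 13·0 + 10·2 + 3·3 = 29
  Forge: 13·3 + 10·4 + 3·1 = 82

19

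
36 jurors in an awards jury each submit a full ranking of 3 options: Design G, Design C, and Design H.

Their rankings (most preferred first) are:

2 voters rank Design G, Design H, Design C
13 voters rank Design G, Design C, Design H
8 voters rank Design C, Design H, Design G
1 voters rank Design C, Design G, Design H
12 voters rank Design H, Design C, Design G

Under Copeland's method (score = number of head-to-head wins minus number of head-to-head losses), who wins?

Pairwise results:
  Design G vs Design C: Design C wins 21–15.
  Design G vs Design H: Design H wins 20–16.
  Design C vs Design H: Design C wins 22–14.
Copeland scores (wins − losses):
  Design G: 0 − 2 = -2
  Design C: 2 − 0 = 2
  Design H: 1 − 1 = 0
Design C has the best Copeland score.

Design C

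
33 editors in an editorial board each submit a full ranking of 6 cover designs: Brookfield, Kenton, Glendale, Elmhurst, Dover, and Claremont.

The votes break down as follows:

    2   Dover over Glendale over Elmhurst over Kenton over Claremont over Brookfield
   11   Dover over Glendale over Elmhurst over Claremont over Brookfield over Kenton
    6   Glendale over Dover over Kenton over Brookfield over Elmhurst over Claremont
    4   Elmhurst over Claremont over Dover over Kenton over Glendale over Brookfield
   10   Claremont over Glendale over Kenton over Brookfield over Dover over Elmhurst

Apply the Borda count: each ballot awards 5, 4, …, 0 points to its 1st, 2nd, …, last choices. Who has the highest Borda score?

Borda scores:
  Brookfield: 2·0 + 11·1 + 6·2 + 4·0 + 10·2 = 43
  Kenton: 2·2 + 11·0 + 6·3 + 4·2 + 10·3 = 60
  Glendale: 2·4 + 11·4 + 6·5 + 4·1 + 10·4 = 126
  Elmhurst: 2·3 + 11·3 + 6·1 + 4·5 + 10·0 = 65
  Dover: 2·5 + 11·5 + 6·4 + 4·3 + 10·1 = 111
  Claremont: 2·1 + 11·2 + 6·0 + 4·4 + 10·5 = 90
Glendale has the highest total.

Glendale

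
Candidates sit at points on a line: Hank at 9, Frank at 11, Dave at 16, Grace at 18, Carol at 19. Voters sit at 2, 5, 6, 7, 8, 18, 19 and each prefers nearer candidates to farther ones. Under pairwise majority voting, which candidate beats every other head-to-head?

With single-peaked preferences on a line, the Condorcet winner is the candidate closest to the median voter.
The median voter (position 7) is closest to Hank at 9.
Check: Hank vs Dave — voters closer to Hank: 5 of 7.

Hank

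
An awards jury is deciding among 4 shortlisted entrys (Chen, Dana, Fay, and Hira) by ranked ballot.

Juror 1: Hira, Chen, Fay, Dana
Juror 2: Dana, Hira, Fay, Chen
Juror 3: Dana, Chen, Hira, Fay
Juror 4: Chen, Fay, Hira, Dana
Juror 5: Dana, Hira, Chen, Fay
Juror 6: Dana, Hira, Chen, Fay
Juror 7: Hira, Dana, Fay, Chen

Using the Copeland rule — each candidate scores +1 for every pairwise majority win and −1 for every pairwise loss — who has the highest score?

Pairwise results:
  Chen vs Dana: Dana wins 5–2.
  Chen vs Fay: Chen wins 5–2.
  Chen vs Hira: Hira wins 5–2.
  Dana vs Fay: Dana wins 5–2.
  Dana vs Hira: Dana wins 4–3.
  Fay vs Hira: Hira wins 6–1.
Copeland scores (wins − losses):
  Chen: 1 − 2 = -1
  Dana: 3 − 0 = 3
  Fay: 0 − 3 = -3
  Hira: 2 − 1 = 1
Dana has the best Copeland score.

Dana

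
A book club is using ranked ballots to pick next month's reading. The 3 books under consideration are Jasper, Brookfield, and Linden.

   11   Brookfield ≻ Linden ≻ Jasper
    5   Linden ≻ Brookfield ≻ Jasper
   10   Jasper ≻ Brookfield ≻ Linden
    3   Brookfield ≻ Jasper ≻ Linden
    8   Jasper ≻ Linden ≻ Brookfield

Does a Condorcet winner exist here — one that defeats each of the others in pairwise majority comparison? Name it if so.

Head-to-head results (37 voters total):
Jasper vs Brookfield: Brookfield wins 19–18.
Jasper vs Linden: Jasper wins 21–16.
Brookfield vs Linden: Brookfield wins 24–13.
Brookfield beats each rival — Jasper (19–18), Linden (24–13) — so Brookfield is the Condorcet winner.

Brookfield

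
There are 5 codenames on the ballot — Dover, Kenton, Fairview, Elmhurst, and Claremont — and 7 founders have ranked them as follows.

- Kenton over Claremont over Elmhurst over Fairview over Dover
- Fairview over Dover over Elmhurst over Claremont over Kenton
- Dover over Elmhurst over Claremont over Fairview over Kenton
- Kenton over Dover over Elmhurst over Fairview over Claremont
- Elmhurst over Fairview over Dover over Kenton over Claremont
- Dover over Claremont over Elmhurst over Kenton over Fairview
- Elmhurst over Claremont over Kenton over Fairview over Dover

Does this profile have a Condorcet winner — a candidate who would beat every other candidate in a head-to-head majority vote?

No

Head-to-head results (7 voters total):
Dover vs Kenton: Dover wins 4–3.
Dover vs Fairview: Fairview wins 4–3.
Dover vs Elmhurst: Dover wins 4–3.
Dover vs Claremont: Dover wins 5–2.
Kenton vs Fairview: Kenton wins 4–3.
Kenton vs Elmhurst: Elmhurst wins 5–2.
Kenton vs Claremont: Claremont wins 4–3.
Fairview vs Elmhurst: Elmhurst wins 6–1.
Fairview vs Claremont: Claremont wins 4–3.
Elmhurst vs Claremont: Elmhurst wins 5–2.
No candidate beats all others: Dover beats Kenton beats Fairview beats Dover, a majority cycle.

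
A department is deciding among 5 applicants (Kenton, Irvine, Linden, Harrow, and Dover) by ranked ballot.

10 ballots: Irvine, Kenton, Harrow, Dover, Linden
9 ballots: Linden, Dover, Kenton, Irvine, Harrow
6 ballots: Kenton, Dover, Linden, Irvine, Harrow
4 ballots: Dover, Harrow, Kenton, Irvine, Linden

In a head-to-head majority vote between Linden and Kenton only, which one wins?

Ballots ranking Linden above Kenton: 9.
Ballots ranking Kenton above Linden: 10+6+4 = 20.
Kenton wins the head-to-head, 20–9.

Kenton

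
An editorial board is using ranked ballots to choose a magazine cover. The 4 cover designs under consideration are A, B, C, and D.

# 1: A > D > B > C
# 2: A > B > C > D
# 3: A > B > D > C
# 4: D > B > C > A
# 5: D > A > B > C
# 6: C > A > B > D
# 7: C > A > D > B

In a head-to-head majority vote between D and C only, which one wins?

D

Ballots ranking D above C: 4.
Ballots ranking C above D: 3.
D wins the head-to-head, 4–3.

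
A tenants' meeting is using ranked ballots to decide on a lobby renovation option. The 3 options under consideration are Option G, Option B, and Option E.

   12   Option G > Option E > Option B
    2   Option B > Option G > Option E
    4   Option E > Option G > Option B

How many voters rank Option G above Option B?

Ballots ranking Option G above Option B: 12+4 = 16.
Ballots ranking Option B above Option G: 2.
So 16 of 18 voters prefer Option G to Option B.

16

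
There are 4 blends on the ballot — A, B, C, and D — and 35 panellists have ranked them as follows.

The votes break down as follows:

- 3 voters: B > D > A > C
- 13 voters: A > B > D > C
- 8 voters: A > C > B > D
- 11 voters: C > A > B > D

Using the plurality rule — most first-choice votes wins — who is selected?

A

First-place vote totals:
  A: 21
  B: 3
  C: 11
  D: 0
A has the most first-place votes.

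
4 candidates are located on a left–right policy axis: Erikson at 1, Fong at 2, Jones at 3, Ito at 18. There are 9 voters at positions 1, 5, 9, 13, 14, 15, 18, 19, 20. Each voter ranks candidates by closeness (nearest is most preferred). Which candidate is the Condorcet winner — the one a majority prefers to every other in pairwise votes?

Ito

With single-peaked preferences on a line, the Condorcet winner is the candidate closest to the median voter.
The median voter (position 14) is closest to Ito at 18.
Check: Ito vs Erikson — voters closer to Ito: 6 of 9.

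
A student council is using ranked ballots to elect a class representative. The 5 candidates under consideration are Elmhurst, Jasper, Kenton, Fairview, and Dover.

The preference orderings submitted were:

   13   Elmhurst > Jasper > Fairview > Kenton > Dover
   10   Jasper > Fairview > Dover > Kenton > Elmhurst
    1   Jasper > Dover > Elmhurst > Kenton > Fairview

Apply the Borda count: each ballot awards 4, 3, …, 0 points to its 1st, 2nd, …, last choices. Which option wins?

Jasper

Borda scores:
  Elmhurst: 13·4 + 10·0 + 2 = 54
  Jasper: 13·3 + 10·4 + 4 = 83
  Kenton: 13·1 + 10·1 + 1 = 24
  Fairview: 13·2 + 10·3 + 0 = 56
  Dover: 13·0 + 10·2 + 3 = 23
Jasper has the highest total.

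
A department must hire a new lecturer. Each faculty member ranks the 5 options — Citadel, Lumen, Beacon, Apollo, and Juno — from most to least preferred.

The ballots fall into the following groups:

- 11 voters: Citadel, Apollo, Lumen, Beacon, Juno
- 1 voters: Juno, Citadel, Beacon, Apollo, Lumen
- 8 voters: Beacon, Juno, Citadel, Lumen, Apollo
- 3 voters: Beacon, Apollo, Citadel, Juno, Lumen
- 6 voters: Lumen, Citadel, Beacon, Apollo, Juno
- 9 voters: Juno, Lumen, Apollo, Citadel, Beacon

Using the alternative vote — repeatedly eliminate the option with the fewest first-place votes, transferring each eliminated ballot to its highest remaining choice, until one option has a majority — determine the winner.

Round 1: Citadel 11, Beacon 11, Juno 10, Lumen 6, Apollo 0. Apollo has the fewest and is eliminated.
Round 2: Citadel 11, Beacon 11, Juno 10, Lumen 6. Lumen has the fewest and is eliminated.
Round 3: Citadel 17, Beacon 11, Juno 10. Juno has the fewest and is eliminated.
Round 4: Citadel 27, Beacon 11. Citadel has a majority.

Citadel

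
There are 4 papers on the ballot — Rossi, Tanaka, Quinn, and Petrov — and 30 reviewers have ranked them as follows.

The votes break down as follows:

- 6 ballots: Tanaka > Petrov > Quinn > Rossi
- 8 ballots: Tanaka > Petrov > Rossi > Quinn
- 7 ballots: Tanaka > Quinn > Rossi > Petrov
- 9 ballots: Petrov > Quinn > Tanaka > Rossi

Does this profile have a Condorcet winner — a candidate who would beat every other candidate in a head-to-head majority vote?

Yes

Head-to-head results (30 voters total):
Rossi vs Tanaka: Tanaka wins 30–0.
Rossi vs Quinn: Quinn wins 22–8.
Rossi vs Petrov: Petrov wins 23–7.
Tanaka vs Quinn: Tanaka wins 21–9.
Tanaka vs Petrov: Tanaka wins 21–9.
Quinn vs Petrov: Petrov wins 23–7.
Tanaka beats each rival — Rossi (30–0), Quinn (21–9), Petrov (21–9) — so Tanaka is the Condorcet winner.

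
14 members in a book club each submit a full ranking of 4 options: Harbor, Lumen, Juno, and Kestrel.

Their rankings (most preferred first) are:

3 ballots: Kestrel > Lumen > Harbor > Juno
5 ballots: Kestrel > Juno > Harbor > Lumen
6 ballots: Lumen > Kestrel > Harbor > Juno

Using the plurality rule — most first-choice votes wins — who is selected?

First-place vote totals:
  Harbor: 0
  Lumen: 6
  Juno: 0
  Kestrel: 8
Kestrel has the most first-place votes.

Kestrel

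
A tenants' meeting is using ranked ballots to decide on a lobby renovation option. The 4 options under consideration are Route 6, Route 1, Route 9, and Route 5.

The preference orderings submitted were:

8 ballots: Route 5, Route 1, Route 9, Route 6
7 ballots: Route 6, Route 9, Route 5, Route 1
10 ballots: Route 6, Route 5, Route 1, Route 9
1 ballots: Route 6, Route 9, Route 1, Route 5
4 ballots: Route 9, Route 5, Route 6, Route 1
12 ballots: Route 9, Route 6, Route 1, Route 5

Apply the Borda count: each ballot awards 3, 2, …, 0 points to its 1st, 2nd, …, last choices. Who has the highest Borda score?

Borda scores:
  Route 6: 8·0 + 7·3 + 10·3 + 3 + 4·1 + 12·2 = 82
  Route 1: 8·2 + 7·0 + 10·1 + 1 + 4·0 + 12·1 = 39
  Route 9: 8·1 + 7·2 + 10·0 + 2 + 4·3 + 12·3 = 72
  Route 5: 8·3 + 7·1 + 10·2 + 0 + 4·2 + 12·0 = 59
Route 6 has the highest total.

Route 6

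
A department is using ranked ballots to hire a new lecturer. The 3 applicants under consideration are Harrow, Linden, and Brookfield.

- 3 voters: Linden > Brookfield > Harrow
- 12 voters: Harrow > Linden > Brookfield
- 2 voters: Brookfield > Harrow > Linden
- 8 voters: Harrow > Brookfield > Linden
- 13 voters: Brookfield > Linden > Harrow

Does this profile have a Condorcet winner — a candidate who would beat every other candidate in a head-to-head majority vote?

Head-to-head results (38 voters total):
Harrow vs Linden: Harrow wins 22–16.
Harrow vs Brookfield: Harrow wins 20–18.
Linden vs Brookfield: Brookfield wins 23–15.
Harrow beats each rival — Linden (22–16), Brookfield (20–18) — so Harrow is the Condorcet winner.

Yes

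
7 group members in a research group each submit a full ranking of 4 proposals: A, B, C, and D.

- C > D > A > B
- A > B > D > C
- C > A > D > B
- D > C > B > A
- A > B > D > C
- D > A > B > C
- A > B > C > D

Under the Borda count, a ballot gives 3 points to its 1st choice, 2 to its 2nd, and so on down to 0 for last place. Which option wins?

A

Borda scores:
  A: 1 + 3 + 2 + 0 + 3 + 2 + 3 = 14
  B: 0 + 2 + 0 + 1 + 2 + 1 + 2 = 8
  C: 3 + 0 + 3 + 2 + 0 + 0 + 1 = 9
  D: 2 + 1 + 1 + 3 + 1 + 3 + 0 = 11
A has the highest total.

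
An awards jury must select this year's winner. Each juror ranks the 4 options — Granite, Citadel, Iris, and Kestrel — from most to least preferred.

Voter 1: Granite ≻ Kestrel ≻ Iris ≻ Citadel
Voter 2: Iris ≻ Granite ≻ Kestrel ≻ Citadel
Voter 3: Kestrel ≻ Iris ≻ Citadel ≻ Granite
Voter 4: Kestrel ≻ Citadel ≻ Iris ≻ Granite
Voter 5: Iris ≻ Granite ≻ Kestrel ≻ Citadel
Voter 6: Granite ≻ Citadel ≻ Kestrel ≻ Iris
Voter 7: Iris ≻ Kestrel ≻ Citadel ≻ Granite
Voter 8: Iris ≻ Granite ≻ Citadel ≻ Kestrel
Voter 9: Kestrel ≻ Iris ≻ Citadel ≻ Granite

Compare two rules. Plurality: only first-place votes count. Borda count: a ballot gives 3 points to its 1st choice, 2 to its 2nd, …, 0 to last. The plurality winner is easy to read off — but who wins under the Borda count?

Plurality first-place counts: Granite 2, Citadel 0, Iris 4, Kestrel 3 → Iris.
Borda totals: Granite 12, Citadel 8, Iris 18, Kestrel 16 → Iris.

Iris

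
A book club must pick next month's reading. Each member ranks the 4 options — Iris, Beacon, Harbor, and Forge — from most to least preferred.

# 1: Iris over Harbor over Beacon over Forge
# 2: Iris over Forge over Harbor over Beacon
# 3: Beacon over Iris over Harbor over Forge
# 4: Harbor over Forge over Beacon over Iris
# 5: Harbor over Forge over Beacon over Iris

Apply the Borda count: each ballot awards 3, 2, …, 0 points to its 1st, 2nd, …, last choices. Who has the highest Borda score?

Borda scores:
  Iris: 3 + 3 + 2 + 0 + 0 = 8
  Beacon: 1 + 0 + 3 + 1 + 1 = 6
  Harbor: 2 + 1 + 1 + 3 + 3 = 10
  Forge: 0 + 2 + 0 + 2 + 2 = 6
Harbor has the highest total.

Harbor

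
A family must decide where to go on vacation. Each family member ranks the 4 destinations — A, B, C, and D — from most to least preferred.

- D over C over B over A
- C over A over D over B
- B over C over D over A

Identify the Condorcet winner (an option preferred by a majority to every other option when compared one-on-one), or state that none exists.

Head-to-head results (3 voters total):
A vs B: B wins 2–1.
A vs C: C wins 3–0.
A vs D: D wins 2–1.
B vs C: C wins 2–1.
B vs D: D wins 2–1.
C vs D: C wins 2–1.
C beats each rival — A (3–0), B (2–1), D (2–1) — so C is the Condorcet winner.

C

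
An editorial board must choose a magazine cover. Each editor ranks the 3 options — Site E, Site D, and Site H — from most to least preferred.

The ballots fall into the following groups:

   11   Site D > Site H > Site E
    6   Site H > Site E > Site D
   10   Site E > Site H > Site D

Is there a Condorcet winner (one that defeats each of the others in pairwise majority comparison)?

Head-to-head results (27 voters total):
Site E vs Site D: Site E wins 16–11.
Site E vs Site H: Site H wins 17–10.
Site D vs Site H: Site H wins 16–11.
Site H beats each rival — Site E (17–10), Site D (16–11) — so Site H is the Condorcet winner.

Yes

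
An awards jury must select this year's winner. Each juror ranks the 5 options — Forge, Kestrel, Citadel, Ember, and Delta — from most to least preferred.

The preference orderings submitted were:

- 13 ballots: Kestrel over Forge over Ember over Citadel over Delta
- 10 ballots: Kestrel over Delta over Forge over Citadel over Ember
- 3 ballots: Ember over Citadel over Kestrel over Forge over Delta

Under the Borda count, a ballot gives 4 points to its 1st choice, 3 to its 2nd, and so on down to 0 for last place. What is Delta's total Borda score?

Borda scores:
  Forge: 13·3 + 10·2 + 3·1 = 62
  Kestrel: 13·4 + 10·4 + 3·2 = 98
  Citadel: 13·1 + 10·1 + 3·3 = 32
  Ember: 13·2 + 10·0 + 3·4 = 38
  Delta: 13·0 + 10·3 + 3·0 = 30

30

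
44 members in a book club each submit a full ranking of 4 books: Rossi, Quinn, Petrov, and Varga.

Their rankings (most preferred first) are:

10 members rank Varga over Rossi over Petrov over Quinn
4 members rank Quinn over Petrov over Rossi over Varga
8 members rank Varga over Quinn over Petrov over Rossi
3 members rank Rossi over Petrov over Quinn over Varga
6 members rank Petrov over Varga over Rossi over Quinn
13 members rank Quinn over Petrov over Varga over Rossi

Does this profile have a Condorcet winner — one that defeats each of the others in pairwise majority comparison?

No

Head-to-head results (44 voters total):
Rossi vs Quinn: Quinn wins 25–19.
Rossi vs Petrov: Petrov wins 31–13.
Rossi vs Varga: Varga wins 37–7.
Quinn vs Petrov: Quinn wins 25–19.
Quinn vs Varga: Varga wins 24–20.
Petrov vs Varga: Petrov wins 26–18.
No candidate beats all others: Quinn beats Petrov beats Varga beats Quinn, a majority cycle.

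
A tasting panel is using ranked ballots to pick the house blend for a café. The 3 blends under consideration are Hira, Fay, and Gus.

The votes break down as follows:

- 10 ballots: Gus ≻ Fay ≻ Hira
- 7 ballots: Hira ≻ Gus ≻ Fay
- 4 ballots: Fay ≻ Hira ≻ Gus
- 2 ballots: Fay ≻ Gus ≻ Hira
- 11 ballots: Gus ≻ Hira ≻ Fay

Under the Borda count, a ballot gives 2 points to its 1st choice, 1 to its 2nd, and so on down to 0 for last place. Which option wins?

Borda scores:
  Hira: 10·0 + 7·2 + 4·1 + 2·0 + 11·1 = 29
  Fay: 10·1 + 7·0 + 4·2 + 2·2 + 11·0 = 22
  Gus: 10·2 + 7·1 + 4·0 + 2·1 + 11·2 = 51
Gus has the highest total.

Gus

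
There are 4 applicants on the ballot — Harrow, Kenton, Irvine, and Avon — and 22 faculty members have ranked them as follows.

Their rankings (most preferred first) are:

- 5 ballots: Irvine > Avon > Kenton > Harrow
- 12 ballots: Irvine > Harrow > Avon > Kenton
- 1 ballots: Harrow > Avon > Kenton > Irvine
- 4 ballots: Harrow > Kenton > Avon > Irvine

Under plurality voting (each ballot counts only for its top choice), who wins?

First-place vote totals:
  Harrow: 5
  Kenton: 0
  Irvine: 17
  Avon: 0
Irvine has the most first-place votes.

Irvine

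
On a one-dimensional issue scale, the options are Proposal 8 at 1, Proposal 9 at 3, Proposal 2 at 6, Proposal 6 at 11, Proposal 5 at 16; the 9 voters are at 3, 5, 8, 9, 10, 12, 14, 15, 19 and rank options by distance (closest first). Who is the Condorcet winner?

Proposal 6

With single-peaked preferences on a line, the Condorcet winner is the candidate closest to the median voter.
The median voter (position 10) is closest to Proposal 6 at 11.
Check: Proposal 6 vs Proposal 5 — voters closer to Proposal 6: 6 of 9.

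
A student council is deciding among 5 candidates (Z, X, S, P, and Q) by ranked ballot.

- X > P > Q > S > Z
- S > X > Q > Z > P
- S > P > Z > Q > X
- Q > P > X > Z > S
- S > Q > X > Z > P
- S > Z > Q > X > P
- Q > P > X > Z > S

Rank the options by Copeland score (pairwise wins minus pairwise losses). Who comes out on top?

S

Pairwise results:
  Z vs X: X wins 5–2.
  Z vs S: S wins 5–2.
  Z vs P: P wins 4–3.
  Z vs Q: Q wins 5–2.
  X vs S: S wins 4–3.
  X vs P: X wins 4–3.
  X vs Q: Q wins 5–2.
  S vs P: S wins 4–3.
  S vs Q: S wins 4–3.
  P vs Q: Q wins 5–2.
Copeland scores (wins − losses):
  Z: 0 − 4 = -4
  X: 2 − 2 = 0
  S: 4 − 0 = 4
  P: 1 − 3 = -2
  Q: 3 − 1 = 2
S has the best Copeland score.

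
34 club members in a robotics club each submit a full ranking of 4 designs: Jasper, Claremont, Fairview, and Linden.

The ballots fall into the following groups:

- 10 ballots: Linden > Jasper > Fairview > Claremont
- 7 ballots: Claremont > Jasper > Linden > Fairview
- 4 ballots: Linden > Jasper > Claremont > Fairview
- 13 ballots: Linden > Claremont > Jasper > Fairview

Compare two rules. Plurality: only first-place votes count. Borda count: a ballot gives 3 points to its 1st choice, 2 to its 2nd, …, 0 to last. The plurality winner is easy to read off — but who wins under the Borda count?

Linden

Plurality first-place counts: Jasper 0, Claremont 7, Fairview 0, Linden 27 → Linden.
Borda totals: Jasper 55, Claremont 51, Fairview 10, Linden 88 → Linden.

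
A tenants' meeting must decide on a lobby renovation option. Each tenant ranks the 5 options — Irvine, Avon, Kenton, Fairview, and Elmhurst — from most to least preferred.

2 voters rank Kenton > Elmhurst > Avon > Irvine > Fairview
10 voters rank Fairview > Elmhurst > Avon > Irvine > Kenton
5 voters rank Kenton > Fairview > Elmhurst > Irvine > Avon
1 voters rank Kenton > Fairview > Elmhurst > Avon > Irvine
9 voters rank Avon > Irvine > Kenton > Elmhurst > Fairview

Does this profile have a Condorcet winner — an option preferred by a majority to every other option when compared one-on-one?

No

Head-to-head results (27 voters total):
Irvine vs Avon: Avon wins 22–5.
Irvine vs Kenton: Irvine wins 19–8.
Irvine vs Fairview: Fairview wins 16–11.
Irvine vs Elmhurst: Elmhurst wins 18–9.
Avon vs Kenton: Avon wins 19–8.
Avon vs Fairview: Fairview wins 16–11.
Avon vs Elmhurst: Elmhurst wins 18–9.
Kenton vs Fairview: Kenton wins 17–10.
Kenton vs Elmhurst: Kenton wins 17–10.
Fairview vs Elmhurst: Fairview wins 16–11.
No candidate beats all others: Irvine beats Kenton beats Fairview beats Irvine, a majority cycle.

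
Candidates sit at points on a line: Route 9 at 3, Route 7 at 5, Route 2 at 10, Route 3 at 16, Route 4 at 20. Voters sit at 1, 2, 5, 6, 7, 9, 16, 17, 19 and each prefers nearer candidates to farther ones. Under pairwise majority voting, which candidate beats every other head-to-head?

Route 7

With single-peaked preferences on a line, the Condorcet winner is the candidate closest to the median voter.
The median voter (position 7) is closest to Route 7 at 5.
Check: Route 7 vs Route 4 — voters closer to Route 7: 6 of 9.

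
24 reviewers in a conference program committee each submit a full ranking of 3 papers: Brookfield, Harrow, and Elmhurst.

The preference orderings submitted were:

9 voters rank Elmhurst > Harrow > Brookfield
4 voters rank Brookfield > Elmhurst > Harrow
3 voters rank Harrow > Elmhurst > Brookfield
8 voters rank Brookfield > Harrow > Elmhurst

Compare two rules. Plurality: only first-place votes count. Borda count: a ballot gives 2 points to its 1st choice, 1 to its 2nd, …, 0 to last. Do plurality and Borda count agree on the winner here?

No

Plurality first-place counts: Brookfield 12, Harrow 3, Elmhurst 9 → Brookfield.
Borda totals: Brookfield 24, Harrow 23, Elmhurst 25 → Elmhurst.
The two rules disagree: plurality picks Brookfield, Borda picks Elmhurst.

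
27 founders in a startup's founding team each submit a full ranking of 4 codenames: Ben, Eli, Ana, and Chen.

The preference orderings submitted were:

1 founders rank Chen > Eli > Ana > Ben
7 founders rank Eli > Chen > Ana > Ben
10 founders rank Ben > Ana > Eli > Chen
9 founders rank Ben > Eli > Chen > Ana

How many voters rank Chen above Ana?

17

Ballots ranking Chen above Ana: 1+7+9 = 17.
Ballots ranking Ana above Chen: 10.
So 17 of 27 voters prefer Chen to Ana.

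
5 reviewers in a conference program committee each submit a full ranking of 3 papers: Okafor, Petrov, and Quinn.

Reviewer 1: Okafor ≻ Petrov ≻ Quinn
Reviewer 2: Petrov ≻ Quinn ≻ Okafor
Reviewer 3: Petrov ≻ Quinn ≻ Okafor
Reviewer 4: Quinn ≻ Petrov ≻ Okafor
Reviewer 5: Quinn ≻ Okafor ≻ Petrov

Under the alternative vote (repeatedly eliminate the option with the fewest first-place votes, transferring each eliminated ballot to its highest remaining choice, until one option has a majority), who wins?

Petrov

Round 1: Petrov 2, Quinn 2, Okafor 1. Okafor has the fewest and is eliminated.
Round 2: Petrov 3, Quinn 2. Petrov has a majority.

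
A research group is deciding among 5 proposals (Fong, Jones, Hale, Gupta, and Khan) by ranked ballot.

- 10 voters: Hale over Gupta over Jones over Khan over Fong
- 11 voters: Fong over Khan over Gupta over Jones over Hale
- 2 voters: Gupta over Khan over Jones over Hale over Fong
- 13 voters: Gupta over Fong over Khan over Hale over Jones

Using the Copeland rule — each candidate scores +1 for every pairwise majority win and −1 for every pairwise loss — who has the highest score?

Pairwise results:
  Fong vs Jones: Fong wins 24–12.
  Fong vs Hale: Fong wins 24–12.
  Fong vs Gupta: Gupta wins 25–11.
  Fong vs Khan: Fong wins 24–12.
  Jones vs Hale: Hale wins 23–13.
  Jones vs Gupta: Gupta wins 36–0.
  Jones vs Khan: Khan wins 26–10.
  Hale vs Gupta: Gupta wins 26–10.
  Hale vs Khan: Khan wins 26–10.
  Gupta vs Khan: Gupta wins 25–11.
Copeland scores (wins − losses):
  Fong: 3 − 1 = 2
  Jones: 0 − 4 = -4
  Hale: 1 − 3 = -2
  Gupta: 4 − 0 = 4
  Khan: 2 − 2 = 0
Gupta has the best Copeland score.

Gupta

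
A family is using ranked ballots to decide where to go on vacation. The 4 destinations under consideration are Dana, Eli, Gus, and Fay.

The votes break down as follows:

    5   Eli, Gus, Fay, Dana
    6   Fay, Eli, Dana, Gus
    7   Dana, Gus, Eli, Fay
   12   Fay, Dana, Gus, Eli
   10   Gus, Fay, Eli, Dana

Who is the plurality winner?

First-place vote totals:
  Dana: 7
  Eli: 5
  Gus: 10
  Fay: 18
Fay has the most first-place votes.

Fay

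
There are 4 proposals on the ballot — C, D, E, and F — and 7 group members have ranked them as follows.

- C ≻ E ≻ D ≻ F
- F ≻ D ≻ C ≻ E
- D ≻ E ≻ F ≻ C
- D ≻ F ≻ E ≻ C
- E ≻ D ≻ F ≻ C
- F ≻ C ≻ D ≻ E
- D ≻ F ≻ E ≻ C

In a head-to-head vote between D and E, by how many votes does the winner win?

3

Ballots ranking D above E: 5.
Ballots ranking E above D: 2.
D wins 5–2, a margin of 3.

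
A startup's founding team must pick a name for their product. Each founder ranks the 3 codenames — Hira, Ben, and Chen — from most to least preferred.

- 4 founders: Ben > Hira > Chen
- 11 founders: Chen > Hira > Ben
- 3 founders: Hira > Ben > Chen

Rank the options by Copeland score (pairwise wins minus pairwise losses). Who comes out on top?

Pairwise results:
  Hira vs Ben: Hira wins 14–4.
  Hira vs Chen: Chen wins 11–7.
  Ben vs Chen: Chen wins 11–7.
Copeland scores (wins − losses):
  Hira: 1 − 1 = 0
  Ben: 0 − 2 = -2
  Chen: 2 − 0 = 2
Chen has the best Copeland score.

Chen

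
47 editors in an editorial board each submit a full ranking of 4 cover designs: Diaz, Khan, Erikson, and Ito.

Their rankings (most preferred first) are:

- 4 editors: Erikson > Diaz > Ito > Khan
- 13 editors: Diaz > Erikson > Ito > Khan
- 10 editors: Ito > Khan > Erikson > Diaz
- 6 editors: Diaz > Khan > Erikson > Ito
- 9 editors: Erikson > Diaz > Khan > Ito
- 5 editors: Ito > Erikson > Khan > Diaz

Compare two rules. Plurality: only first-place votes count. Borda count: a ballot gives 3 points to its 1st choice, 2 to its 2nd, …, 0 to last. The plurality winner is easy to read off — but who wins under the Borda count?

Plurality first-place counts: Diaz 19, Khan 0, Erikson 13, Ito 15 → Diaz.
Borda totals: Diaz 83, Khan 46, Erikson 91, Ito 62 → Erikson.

Erikson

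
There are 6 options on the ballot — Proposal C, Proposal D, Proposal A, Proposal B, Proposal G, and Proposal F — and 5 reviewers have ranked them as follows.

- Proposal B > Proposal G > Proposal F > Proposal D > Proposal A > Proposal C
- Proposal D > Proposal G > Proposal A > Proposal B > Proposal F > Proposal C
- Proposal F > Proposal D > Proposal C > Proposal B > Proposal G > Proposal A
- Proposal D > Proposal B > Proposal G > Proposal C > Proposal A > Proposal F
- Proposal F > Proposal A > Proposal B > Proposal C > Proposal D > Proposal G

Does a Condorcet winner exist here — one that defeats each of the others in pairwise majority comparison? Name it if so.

There is no Condorcet winner

Head-to-head results (5 voters total):
Proposal C vs Proposal D: Proposal D wins 4–1.
Proposal C vs Proposal A: Proposal A wins 3–2.
Proposal C vs Proposal B: Proposal B wins 4–1.
Proposal C vs Proposal G: Proposal G wins 3–2.
Proposal C vs Proposal F: Proposal F wins 4–1.
Proposal D vs Proposal A: Proposal D wins 4–1.
Proposal D vs Proposal B: Proposal D wins 3–2.
Proposal D vs Proposal G: Proposal D wins 4–1.
Proposal D vs Proposal F: Proposal F wins 3–2.
Proposal A vs Proposal B: Proposal B wins 3–2.
Proposal A vs Proposal G: Proposal G wins 4–1.
Proposal A vs Proposal F: Proposal F wins 3–2.
Proposal B vs Proposal G: Proposal B wins 4–1.
Proposal B vs Proposal F: Proposal B wins 3–2.
Proposal G vs Proposal F: Proposal G wins 3–2.
No candidate beats all others: Proposal D beats Proposal B beats Proposal F beats Proposal D, a majority cycle.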